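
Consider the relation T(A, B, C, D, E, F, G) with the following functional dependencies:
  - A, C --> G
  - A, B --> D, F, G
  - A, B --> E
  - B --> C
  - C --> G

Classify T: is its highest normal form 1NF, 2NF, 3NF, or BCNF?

1NF

Candidate key: {A, B}. Prime attributes: {A, B}.
A, C --> G breaks BCNF: {A, C}⁺ = {A, C, G}, so {A, C} is not a superkey.
Because {G} is non-prime and the left side of A, C --> G is not a superkey, the relation is not in 3NF.
{B} is a proper subset of the key {A, B}, and {B}⁺ contains the non-prime attributes {C, G} — a partial dependency, so 2NF is violated.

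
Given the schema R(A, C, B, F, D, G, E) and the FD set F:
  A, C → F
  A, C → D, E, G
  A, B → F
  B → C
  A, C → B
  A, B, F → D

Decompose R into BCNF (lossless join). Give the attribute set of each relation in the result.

Candidate keys of the original relation: {A, B}, {A, C}.
In {A, B, C, D, E, F, G}, {B} is not a superkey ({B}⁺ restricted to this set is {B, C}), so split on B → C into {B, C} and {A, B, D, E, F, G}.
{B, C}: every determinant is a superkey — BCNF.
{A, B, D, E, F, G}: every determinant is a superkey — BCNF.

{A, B, D, E, F, G}; {B, C}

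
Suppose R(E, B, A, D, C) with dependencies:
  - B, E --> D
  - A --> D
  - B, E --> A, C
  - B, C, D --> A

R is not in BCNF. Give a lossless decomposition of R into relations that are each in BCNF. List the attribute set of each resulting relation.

Candidate key of the original relation: {B, E}.
Within {A, B, C, D, E}: {A}⁺ ∩ {A, B, C, D, E} = {A, D}, not the whole set, so A --> D violates BCNF; decompose into {A, D} and {A, B, C, E}.
{A, D} is in BCNF.
{A, B, C, E} is in BCNF.

{A, B, C, E}; {A, D}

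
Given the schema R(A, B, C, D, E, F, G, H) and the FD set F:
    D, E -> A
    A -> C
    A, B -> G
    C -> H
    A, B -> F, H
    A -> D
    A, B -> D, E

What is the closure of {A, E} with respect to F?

{A, C, D, E, H}

Start with {A, E}.
A -> C applies; add {C} → now {A, C, E}.
C -> H applies; add {H} → now {A, C, E, H}.
A -> D applies; add {D} → now {A, C, D, E, H}.
No further FD applies.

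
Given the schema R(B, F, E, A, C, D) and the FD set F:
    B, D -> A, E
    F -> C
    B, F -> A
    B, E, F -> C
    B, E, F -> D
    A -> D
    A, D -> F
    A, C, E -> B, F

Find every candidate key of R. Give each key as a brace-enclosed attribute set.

{A, B} is a candidate key since {A, B}⁺ = {A, B, C, D, E, F} covers every attribute.
{A, E} is a candidate key since {A, E}⁺ = {A, B, C, D, E, F} covers every attribute.
{B, D} is a candidate key since {B, D}⁺ = {A, B, C, D, E, F} covers every attribute.
{B, F} is a candidate key since {B, F}⁺ = {A, B, C, D, E, F} covers every attribute.
No proper subset of any of these is a key, and no other minimal superkey exists.

{A, B}, {A, E}, {B, D}, {B, F}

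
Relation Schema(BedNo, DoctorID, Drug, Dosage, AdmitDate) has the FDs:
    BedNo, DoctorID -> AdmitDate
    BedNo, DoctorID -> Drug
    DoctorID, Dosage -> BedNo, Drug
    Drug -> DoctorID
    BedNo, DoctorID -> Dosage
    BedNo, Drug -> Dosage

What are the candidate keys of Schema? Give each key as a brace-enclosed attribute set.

Closure of {BedNo, DoctorID} is {AdmitDate, BedNo, DoctorID, Dosage, Drug}, the whole schema; {BedNo, DoctorID} is a candidate key.
Closure of {BedNo, Drug} is {AdmitDate, BedNo, DoctorID, Dosage, Drug}, the whole schema; {BedNo, Drug} is a candidate key.
Closure of {DoctorID, Dosage} is {AdmitDate, BedNo, DoctorID, Dosage, Drug}, the whole schema; {DoctorID, Dosage} is a candidate key.
Closure of {Dosage, Drug} is {AdmitDate, BedNo, DoctorID, Dosage, Drug}, the whole schema; {Dosage, Drug} is a candidate key.
Any other superkey properly contains one of these, so there are no further candidate keys.

{BedNo, DoctorID}, {BedNo, Drug}, {DoctorID, Dosage}, {Dosage, Drug}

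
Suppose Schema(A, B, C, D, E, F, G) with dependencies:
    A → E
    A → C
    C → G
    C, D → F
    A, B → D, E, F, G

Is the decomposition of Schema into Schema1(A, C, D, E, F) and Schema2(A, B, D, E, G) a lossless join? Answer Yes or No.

Common attributes: {A, D, E}; their closure is {A, C, D, E, F, G}.
This includes all of Schema1, so the common attributes are a superkey of Schema1 — the join is lossless.

Yes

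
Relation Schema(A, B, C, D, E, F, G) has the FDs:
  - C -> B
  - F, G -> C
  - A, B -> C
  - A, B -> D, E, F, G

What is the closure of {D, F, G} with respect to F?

{B, C, D, F, G}

Start with {D, F, G}.
F, G -> C applies; add {C} → now {C, D, F, G}.
C -> B applies; add {B} → now {B, C, D, F, G}.
No further FD applies.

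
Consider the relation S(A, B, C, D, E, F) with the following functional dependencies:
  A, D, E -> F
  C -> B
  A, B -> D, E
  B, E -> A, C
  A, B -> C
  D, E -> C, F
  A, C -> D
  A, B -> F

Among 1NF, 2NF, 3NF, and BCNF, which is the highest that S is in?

3NF

Candidate keys: {A, B}, {A, C}, {B, E}, {C, E}, {D, E}. Prime attributes: {A, B, C, D, E}.
C -> B: {C}⁺ = {B, C}, which is not all of the attributes, so the left side is not a superkey — BCNF is violated.
But every attribute on its right side ({B}) is prime, and the same holds for every other non-superkey FD, so 3NF still holds.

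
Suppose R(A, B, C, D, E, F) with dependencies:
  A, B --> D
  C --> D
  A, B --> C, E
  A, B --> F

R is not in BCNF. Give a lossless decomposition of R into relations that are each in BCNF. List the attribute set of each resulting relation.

{A, B, C, E, F}; {C, D}

Candidate key of the original relation: {A, B}.
In {A, B, C, D, E, F}, {C} is not a superkey ({C}⁺ restricted to this set is {C, D}), so split on C --> D into {C, D} and {A, B, C, E, F}.
{C, D} has no BCNF violation.
{A, B, C, E, F} has no BCNF violation.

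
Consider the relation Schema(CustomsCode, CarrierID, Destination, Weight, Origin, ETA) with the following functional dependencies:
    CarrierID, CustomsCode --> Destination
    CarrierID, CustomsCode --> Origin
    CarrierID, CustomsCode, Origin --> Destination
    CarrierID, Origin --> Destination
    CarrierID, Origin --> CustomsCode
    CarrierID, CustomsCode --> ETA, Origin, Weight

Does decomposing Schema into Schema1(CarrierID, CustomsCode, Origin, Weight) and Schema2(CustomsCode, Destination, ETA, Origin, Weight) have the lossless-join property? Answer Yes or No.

The shared attributes are {CustomsCode, Origin, Weight} and {CustomsCode, Origin, Weight}⁺ = {CustomsCode, Origin, Weight}.
The closure covers neither Schema1 nor Schema2 entirely; the join is not lossless.

No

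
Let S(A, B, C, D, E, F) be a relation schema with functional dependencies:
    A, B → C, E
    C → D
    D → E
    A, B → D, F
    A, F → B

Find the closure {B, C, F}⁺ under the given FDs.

Start with {B, C, F}.
C → D applies; add {D} → now {B, C, D, F}.
D → E applies; add {E} → now {B, C, D, E, F}.
No further FD applies.

{B, C, D, E, F}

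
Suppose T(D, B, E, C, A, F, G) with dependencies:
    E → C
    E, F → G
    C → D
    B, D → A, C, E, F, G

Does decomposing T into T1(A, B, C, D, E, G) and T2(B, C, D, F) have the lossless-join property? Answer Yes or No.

The shared attributes are {B, C, D} and {B, C, D}⁺ = {A, B, C, D, E, F, G}.
This includes all of T1, so the common attributes are a superkey of T1 — the join is lossless.

Yes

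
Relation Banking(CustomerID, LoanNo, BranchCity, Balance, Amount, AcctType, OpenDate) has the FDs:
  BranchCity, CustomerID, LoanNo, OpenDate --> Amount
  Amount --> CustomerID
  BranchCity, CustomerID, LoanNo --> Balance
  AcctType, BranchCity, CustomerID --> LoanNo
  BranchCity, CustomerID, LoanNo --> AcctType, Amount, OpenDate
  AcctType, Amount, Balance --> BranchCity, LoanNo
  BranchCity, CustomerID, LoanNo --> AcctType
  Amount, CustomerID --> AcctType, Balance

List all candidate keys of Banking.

{Amount}⁺ = {AcctType, Amount, Balance, BranchCity, CustomerID, LoanNo, OpenDate}, which is every attribute, so {Amount} is a candidate key.
{AcctType, BranchCity, CustomerID}⁺ = {AcctType, Amount, Balance, BranchCity, CustomerID, LoanNo, OpenDate}, which is every attribute, so {AcctType, BranchCity, CustomerID} is a candidate key.
{BranchCity, CustomerID, LoanNo}⁺ = {AcctType, Amount, Balance, BranchCity, CustomerID, LoanNo, OpenDate}, which is every attribute, so {BranchCity, CustomerID, LoanNo} is a candidate key.
Any other superkey properly contains one of these, so there are no further candidate keys.

{AcctType, BranchCity, CustomerID}, {Amount}, {BranchCity, CustomerID, LoanNo}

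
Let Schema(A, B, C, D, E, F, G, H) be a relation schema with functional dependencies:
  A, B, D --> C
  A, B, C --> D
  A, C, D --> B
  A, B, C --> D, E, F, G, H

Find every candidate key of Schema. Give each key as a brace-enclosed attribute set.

{A} never appears on the right of any FD, so every key must include it.
{A, B, C} is a candidate key since {A, B, C}⁺ = {A, B, C, D, E, F, G, H} covers every attribute.
{A, B, D} is a candidate key since {A, B, D}⁺ = {A, B, C, D, E, F, G, H} covers every attribute.
{A, C, D} is a candidate key since {A, C, D}⁺ = {A, B, C, D, E, F, G, H} covers every attribute.
Any other superkey properly contains one of these, so there are no further candidate keys.

{A, B, C}, {A, B, D}, {A, C, D}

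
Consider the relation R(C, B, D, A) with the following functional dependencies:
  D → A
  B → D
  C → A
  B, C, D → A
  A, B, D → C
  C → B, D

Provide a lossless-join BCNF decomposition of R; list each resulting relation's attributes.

Candidate keys of the original relation: {B}, {C}.
Within {A, B, C, D}: {D}⁺ ∩ {A, B, C, D} = {A, D}, not the whole set, so D → A violates BCNF; decompose into {A, D} and {B, C, D}.
{A, D} is in BCNF.
{B, C, D} is in BCNF.

{A, D}; {B, C, D}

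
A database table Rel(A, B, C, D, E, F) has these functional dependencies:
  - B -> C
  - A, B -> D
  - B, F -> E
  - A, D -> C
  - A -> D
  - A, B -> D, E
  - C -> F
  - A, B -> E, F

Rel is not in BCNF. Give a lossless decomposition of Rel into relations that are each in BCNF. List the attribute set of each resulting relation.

Candidate key of the original relation: {A, B}.
Within {A, B, C, D, E, F}: {B}⁺ ∩ {A, B, C, D, E, F} = {B, C, E, F}, not the whole set, so B -> C, E, F violates BCNF; decompose into {B, C, E, F} and {A, B, D}.
Within {B, C, E, F}: {C}⁺ ∩ {B, C, E, F} = {C, F}, not the whole set, so C -> F violates BCNF; decompose into {C, F} and {B, C, E}.
{C, F} is in BCNF.
{B, C, E} is in BCNF.
Within {A, B, D}: {A}⁺ ∩ {A, B, D} = {A, D}, not the whole set, so A -> D violates BCNF; decompose into {A, D} and {A, B}.
{A, D} is in BCNF.
{A, B} is in BCNF.

{A, B}; {A, D}; {B, C, E}; {C, F}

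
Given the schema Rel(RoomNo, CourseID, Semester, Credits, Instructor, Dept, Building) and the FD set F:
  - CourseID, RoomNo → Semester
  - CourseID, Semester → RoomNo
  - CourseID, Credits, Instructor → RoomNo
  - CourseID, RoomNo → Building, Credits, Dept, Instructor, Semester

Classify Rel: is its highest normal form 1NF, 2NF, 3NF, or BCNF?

BCNF

Candidate keys: {CourseID, Credits, Instructor}, {CourseID, RoomNo}, {CourseID, Semester}. Prime attributes: {CourseID, Credits, Instructor, RoomNo, Semester}.
Each dependency's left side is a superkey — BCNF holds.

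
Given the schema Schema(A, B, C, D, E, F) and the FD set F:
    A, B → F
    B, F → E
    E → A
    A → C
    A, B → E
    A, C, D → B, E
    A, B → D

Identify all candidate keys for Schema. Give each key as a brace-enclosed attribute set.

{A, B}, {A, D}, {B, E}, {B, F}, {D, E}

{A, B} is a candidate key since {A, B}⁺ = {A, B, C, D, E, F} covers every attribute.
{A, D} is a candidate key since {A, D}⁺ = {A, B, C, D, E, F} covers every attribute.
{B, E} is a candidate key since {B, E}⁺ = {A, B, C, D, E, F} covers every attribute.
{B, F} is a candidate key since {B, F}⁺ = {A, B, C, D, E, F} covers every attribute.
{D, E} is a candidate key since {D, E}⁺ = {A, B, C, D, E, F} covers every attribute.
Any other superkey properly contains one of these, so there are no further candidate keys.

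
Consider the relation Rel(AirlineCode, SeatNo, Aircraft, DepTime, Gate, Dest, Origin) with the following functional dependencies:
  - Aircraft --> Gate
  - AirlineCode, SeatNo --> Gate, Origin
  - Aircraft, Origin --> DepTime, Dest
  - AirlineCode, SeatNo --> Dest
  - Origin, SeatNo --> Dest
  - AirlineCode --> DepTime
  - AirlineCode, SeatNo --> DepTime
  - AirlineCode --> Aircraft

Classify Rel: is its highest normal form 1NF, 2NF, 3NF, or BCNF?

1NF

Candidate key: {AirlineCode, SeatNo}. Prime attributes: {AirlineCode, SeatNo}.
Aircraft --> Gate breaks BCNF: {Aircraft}⁺ = {Aircraft, Gate}, so {Aircraft} is not a superkey.
Because {Gate} is non-prime and the left side of Aircraft --> Gate is not a superkey, the relation is not in 3NF.
{AirlineCode} is a proper subset of the key {AirlineCode, SeatNo}, and {AirlineCode}⁺ contains the non-prime attributes {Aircraft, DepTime, Gate} — a partial dependency, so 2NF is violated.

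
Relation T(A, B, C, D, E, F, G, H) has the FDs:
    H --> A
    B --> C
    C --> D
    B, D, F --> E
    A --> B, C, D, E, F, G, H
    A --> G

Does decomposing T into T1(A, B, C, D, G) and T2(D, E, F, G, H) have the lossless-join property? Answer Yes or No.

Common attributes: {D, G}; their closure is {D, G}.
Neither T1 nor T2 is contained in that closure, so the decomposition is lossy.

No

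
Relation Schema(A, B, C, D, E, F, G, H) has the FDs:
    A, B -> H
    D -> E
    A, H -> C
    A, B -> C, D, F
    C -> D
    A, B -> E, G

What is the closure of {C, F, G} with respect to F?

{C, D, E, F, G}

Start with {C, F, G}.
C -> D applies; add {D} → now {C, D, F, G}.
D -> E applies; add {E} → now {C, D, E, F, G}.
No further FD applies.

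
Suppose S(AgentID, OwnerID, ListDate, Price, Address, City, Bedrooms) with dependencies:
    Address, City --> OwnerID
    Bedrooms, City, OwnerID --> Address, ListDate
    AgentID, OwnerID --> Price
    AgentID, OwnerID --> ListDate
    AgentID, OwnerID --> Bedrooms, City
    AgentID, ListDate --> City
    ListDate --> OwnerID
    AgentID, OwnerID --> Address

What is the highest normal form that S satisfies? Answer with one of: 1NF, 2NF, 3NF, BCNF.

Candidate keys: {Address, AgentID, City}, {AgentID, ListDate}, {AgentID, OwnerID}. Prime attributes: {Address, AgentID, City, ListDate, OwnerID}.
Address, City --> OwnerID: {Address, City}⁺ = {Address, City, OwnerID}, which is not all of the attributes, so the left side is not a superkey — BCNF is violated.
But every attribute on its right side ({OwnerID}) is prime, and the same holds for every other non-superkey FD, so 3NF still holds.

3NF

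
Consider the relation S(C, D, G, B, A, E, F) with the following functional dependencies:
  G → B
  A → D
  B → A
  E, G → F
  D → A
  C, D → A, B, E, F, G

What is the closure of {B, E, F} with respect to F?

{A, B, D, E, F}

Start with {B, E, F}.
B → A applies; add {A} → now {A, B, E, F}.
A → D applies; add {D} → now {A, B, D, E, F}.
No further FD applies.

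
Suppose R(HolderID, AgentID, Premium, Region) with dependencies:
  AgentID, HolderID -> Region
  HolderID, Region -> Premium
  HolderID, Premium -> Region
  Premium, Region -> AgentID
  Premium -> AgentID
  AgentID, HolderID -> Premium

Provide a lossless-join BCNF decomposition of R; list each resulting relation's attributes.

Candidate keys of the original relation: {AgentID, HolderID}, {HolderID, Premium}, {HolderID, Region}.
In {AgentID, HolderID, Premium, Region}, {Premium, Region} is not a superkey ({Premium, Region}⁺ restricted to this set is {AgentID, Premium, Region}), so split on Premium, Region -> AgentID into {AgentID, Premium, Region} and {HolderID, Premium, Region}.
In {AgentID, Premium, Region}, {Premium} is not a superkey ({Premium}⁺ restricted to this set is {AgentID, Premium}), so split on Premium -> AgentID into {AgentID, Premium} and {Premium, Region}.
{AgentID, Premium}: every determinant is a superkey — BCNF.
{Premium, Region}: every determinant is a superkey — BCNF.
{HolderID, Premium, Region}: every determinant is a superkey — BCNF.

{AgentID, Premium}; {HolderID, Premium, Region}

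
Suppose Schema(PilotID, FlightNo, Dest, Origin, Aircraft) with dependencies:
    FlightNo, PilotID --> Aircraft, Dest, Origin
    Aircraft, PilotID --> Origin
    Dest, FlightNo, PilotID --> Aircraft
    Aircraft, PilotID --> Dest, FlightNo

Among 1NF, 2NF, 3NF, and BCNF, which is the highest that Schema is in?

BCNF

Candidate keys: {Aircraft, PilotID}, {FlightNo, PilotID}. Prime attributes: {Aircraft, FlightNo, PilotID}.
The left-hand side of every FD is a superkey, so BCNF is satisfied.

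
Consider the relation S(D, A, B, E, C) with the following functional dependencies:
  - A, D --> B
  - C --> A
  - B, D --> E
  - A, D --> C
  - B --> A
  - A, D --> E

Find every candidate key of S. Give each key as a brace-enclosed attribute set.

{D} never appears on the right of any FD, so every key must include it.
{A, D}⁺ = {A, B, C, D, E} — all of the relation — so {A, D} is a candidate key.
{B, D}⁺ = {A, B, C, D, E} — all of the relation — so {B, D} is a candidate key.
{C, D}⁺ = {A, B, C, D, E} — all of the relation — so {C, D} is a candidate key.
No proper subset of any of these is a key, and no other minimal superkey exists.

{A, D}, {B, D}, {C, D}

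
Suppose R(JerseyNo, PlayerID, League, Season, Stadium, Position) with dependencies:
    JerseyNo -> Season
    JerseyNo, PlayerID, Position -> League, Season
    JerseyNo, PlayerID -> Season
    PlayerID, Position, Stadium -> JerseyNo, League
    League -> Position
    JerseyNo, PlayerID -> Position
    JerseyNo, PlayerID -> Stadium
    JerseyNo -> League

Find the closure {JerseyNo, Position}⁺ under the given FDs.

{JerseyNo, League, Position, Season}

Start with {JerseyNo, Position}.
JerseyNo -> Season applies; add {Season} → now {JerseyNo, Position, Season}.
JerseyNo -> League applies; add {League} → now {JerseyNo, League, Position, Season}.
No further FD applies.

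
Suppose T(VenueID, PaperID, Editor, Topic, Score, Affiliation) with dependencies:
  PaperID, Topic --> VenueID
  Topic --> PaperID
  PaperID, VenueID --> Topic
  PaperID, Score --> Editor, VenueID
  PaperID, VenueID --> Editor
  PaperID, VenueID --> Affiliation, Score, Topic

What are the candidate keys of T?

{PaperID, Score}, {PaperID, VenueID}, {Topic}

{Topic}⁺ = {Affiliation, Editor, PaperID, Score, Topic, VenueID} — all of the relation — so {Topic} is a candidate key.
{PaperID, Score}⁺ = {Affiliation, Editor, PaperID, Score, Topic, VenueID} — all of the relation — so {PaperID, Score} is a candidate key.
{PaperID, VenueID}⁺ = {Affiliation, Editor, PaperID, Score, Topic, VenueID} — all of the relation — so {PaperID, VenueID} is a candidate key.
Any other superkey properly contains one of these, so there are no further candidate keys.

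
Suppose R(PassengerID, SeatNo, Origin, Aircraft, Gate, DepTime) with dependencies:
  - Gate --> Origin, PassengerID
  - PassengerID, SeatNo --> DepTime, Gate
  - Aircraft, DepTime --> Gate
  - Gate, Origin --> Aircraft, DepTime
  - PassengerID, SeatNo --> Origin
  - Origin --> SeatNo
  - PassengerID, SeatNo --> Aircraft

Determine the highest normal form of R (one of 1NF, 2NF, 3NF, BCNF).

Candidate keys: {Aircraft, DepTime}, {Gate}, {Origin, PassengerID}, {PassengerID, SeatNo}. Prime attributes: {Aircraft, DepTime, Gate, Origin, PassengerID, SeatNo}.
For Origin --> SeatNo we have {Origin}⁺ = {Origin, SeatNo}; {Origin} is not a superkey, so BCNF fails.
Since {SeatNo} ⊆ prime attributes and every other non-superkey FD also has a prime right side, the schema is in 3NF.

3NF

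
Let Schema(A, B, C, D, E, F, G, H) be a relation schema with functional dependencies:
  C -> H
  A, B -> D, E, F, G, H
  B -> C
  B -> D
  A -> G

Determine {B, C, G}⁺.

{B, C, D, G, H}

Start with {B, C, G}.
C -> H applies; add {H} → now {B, C, G, H}.
B -> D applies; add {D} → now {B, C, D, G, H}.
No further FD applies.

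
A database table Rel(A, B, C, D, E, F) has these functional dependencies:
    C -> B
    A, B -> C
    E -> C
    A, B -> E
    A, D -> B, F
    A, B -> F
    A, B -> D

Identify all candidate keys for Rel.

No FD produces {A}, so it must be in every candidate key.
{A, B} is a candidate key since {A, B}⁺ = {A, B, C, D, E, F} covers every attribute.
{A, C} is a candidate key since {A, C}⁺ = {A, B, C, D, E, F} covers every attribute.
{A, D} is a candidate key since {A, D}⁺ = {A, B, C, D, E, F} covers every attribute.
{A, E} is a candidate key since {A, E}⁺ = {A, B, C, D, E, F} covers every attribute.
Any other superkey properly contains one of these, so there are no further candidate keys.

{A, B}, {A, C}, {A, D}, {A, E}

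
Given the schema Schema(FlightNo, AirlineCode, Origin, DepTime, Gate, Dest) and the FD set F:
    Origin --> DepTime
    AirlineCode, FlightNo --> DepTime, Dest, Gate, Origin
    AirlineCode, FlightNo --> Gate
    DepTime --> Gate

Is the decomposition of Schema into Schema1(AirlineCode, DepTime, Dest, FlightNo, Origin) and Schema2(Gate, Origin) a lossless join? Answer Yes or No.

Yes

The shared attributes are {Origin} and {Origin}⁺ = {DepTime, Gate, Origin}.
This includes all of Schema2, so the common attributes are a superkey of Schema2 — the join is lossless.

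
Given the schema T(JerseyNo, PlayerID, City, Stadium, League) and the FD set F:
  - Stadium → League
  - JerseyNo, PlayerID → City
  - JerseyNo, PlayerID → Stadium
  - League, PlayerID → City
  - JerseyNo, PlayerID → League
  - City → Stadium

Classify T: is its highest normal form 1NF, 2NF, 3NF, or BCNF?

2NF

Candidate key: {JerseyNo, PlayerID}. Prime attributes: {JerseyNo, PlayerID}.
Stadium → League: {Stadium}⁺ = {League, Stadium}, which is not all of the attributes, so the left side is not a superkey — BCNF is violated.
Stadium → League has non-prime {League} on the right and a non-superkey on the left, so 3NF fails.
No non-prime attribute depends on a proper subset of any candidate key, so 2NF holds.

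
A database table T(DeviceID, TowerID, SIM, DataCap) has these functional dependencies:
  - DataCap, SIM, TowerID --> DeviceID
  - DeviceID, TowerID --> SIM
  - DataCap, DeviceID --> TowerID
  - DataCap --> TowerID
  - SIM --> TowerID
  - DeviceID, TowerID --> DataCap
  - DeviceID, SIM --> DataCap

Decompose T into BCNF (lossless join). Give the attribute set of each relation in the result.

{DataCap, DeviceID, SIM}; {DataCap, TowerID}

Candidate keys of the original relation: {DataCap, DeviceID}, {DataCap, SIM}, {DeviceID, SIM}, {DeviceID, TowerID}.
In {DataCap, DeviceID, SIM, TowerID}, {DataCap} is not a superkey ({DataCap}⁺ restricted to this set is {DataCap, TowerID}), so split on DataCap --> TowerID into {DataCap, TowerID} and {DataCap, DeviceID, SIM}.
{DataCap, TowerID} is in BCNF.
{DataCap, DeviceID, SIM} is in BCNF.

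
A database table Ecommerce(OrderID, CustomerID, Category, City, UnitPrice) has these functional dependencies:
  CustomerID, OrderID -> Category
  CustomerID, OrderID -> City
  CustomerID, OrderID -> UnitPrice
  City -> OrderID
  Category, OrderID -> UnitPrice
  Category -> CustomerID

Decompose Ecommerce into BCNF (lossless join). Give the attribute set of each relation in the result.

{Category, City, UnitPrice}; {Category, CustomerID}; {City, OrderID}

Candidate keys of the original relation: {Category, City}, {Category, OrderID}, {City, CustomerID}, {CustomerID, OrderID}.
{Category, City, CustomerID, OrderID, UnitPrice}: {City} determines {City, OrderID} here but is not a superkey — split on City -> OrderID, giving {City, OrderID} and {Category, City, CustomerID, UnitPrice}.
{City, OrderID}: every determinant is a superkey — BCNF.
{Category, City, CustomerID, UnitPrice}: {Category} determines {Category, CustomerID} here but is not a superkey — split on Category -> CustomerID, giving {Category, CustomerID} and {Category, City, UnitPrice}.
{Category, CustomerID}: every determinant is a superkey — BCNF.
{Category, City, UnitPrice}: every determinant is a superkey — BCNF.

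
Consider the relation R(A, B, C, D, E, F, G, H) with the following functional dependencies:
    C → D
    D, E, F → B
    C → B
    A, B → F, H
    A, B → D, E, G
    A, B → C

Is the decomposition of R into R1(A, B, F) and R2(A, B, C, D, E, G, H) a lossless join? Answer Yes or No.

Common attributes: {A, B}; their closure is {A, B, C, D, E, F, G, H}.
This includes all of R1, so the common attributes are a superkey of R1 — the join is lossless.

Yes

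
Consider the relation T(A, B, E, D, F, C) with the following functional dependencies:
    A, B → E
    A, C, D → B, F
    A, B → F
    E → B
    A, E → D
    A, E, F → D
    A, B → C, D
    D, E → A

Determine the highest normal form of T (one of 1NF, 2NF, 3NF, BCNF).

Candidate keys: {A, B}, {A, C, D}, {A, E}, {D, E}. Prime attributes: {A, B, C, D, E}.
For E → B we have {E}⁺ = {B, E}; {E} is not a superkey, so BCNF fails.
Its right-hand attributes {B} are all prime, as are those of every other non-superkey FD — the relation is in 3NF.

3NF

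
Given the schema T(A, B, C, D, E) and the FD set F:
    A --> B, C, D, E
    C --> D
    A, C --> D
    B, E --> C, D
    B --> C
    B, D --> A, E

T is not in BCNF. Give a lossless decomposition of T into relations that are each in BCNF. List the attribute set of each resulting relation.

{A, B, C, E}; {C, D}

Candidate keys of the original relation: {A}, {B}.
{A, B, C, D, E}: {C} determines {C, D} here but is not a superkey — split on C --> D, giving {C, D} and {A, B, C, E}.
{C, D} has no BCNF violation.
{A, B, C, E} has no BCNF violation.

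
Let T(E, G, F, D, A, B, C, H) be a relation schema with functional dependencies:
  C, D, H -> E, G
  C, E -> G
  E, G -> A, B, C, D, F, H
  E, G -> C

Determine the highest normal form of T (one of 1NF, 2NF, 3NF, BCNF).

BCNF

Candidate keys: {C, D, H}, {C, E}, {E, G}. Prime attributes: {C, D, E, G, H}.
Every FD has a superkey on the left, so the relation is in BCNF.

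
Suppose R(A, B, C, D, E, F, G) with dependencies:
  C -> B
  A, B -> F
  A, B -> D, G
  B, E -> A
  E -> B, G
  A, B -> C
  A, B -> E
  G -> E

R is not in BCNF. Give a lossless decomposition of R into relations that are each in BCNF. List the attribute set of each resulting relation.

{A, C, D, E, F, G}; {B, C}

Candidate keys of the original relation: {A, B}, {A, C}, {E}, {G}.
Within {A, B, C, D, E, F, G}: {C}⁺ ∩ {A, B, C, D, E, F, G} = {B, C}, not the whole set, so C -> B violates BCNF; decompose into {B, C} and {A, C, D, E, F, G}.
{B, C} is in BCNF.
{A, C, D, E, F, G} is in BCNF.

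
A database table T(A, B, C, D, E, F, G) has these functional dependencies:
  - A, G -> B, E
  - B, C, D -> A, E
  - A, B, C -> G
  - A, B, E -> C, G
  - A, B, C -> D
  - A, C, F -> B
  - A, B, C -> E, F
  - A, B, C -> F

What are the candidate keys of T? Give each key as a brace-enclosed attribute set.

{A, B, C}, {A, B, E}, {A, C, F}, {A, G}, {B, C, D}

{A, G}⁺ = {A, B, C, D, E, F, G}, which is every attribute, so {A, G} is a candidate key.
{A, B, C}⁺ = {A, B, C, D, E, F, G}, which is every attribute, so {A, B, C} is a candidate key.
{A, B, E}⁺ = {A, B, C, D, E, F, G}, which is every attribute, so {A, B, E} is a candidate key.
{A, C, F}⁺ = {A, B, C, D, E, F, G}, which is every attribute, so {A, C, F} is a candidate key.
{B, C, D}⁺ = {A, B, C, D, E, F, G}, which is every attribute, so {B, C, D} is a candidate key.
No proper subset of any of these is a key, and no other minimal superkey exists.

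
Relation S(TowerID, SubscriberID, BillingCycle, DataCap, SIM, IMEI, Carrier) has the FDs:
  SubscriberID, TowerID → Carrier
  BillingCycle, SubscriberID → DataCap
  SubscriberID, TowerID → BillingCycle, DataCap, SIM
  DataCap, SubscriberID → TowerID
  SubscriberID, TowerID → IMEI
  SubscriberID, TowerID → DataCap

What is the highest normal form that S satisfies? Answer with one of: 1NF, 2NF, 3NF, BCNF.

BCNF

Candidate keys: {BillingCycle, SubscriberID}, {DataCap, SubscriberID}, {SubscriberID, TowerID}. Prime attributes: {BillingCycle, DataCap, SubscriberID, TowerID}.
Every FD has a superkey on the left, so the relation is in BCNF.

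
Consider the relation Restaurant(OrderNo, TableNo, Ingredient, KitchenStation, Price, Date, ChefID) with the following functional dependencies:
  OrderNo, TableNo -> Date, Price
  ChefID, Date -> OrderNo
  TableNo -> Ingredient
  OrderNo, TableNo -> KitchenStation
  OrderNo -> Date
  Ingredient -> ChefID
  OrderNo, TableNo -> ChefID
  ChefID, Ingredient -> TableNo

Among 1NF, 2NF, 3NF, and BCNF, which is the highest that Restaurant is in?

Candidate keys: {Date, Ingredient}, {Date, TableNo}, {Ingredient, OrderNo}, {OrderNo, TableNo}. Prime attributes: {Date, Ingredient, OrderNo, TableNo}.
ChefID, Date -> OrderNo breaks BCNF: {ChefID, Date}⁺ = {ChefID, Date, OrderNo}, so {ChefID, Date} is not a superkey.
Ingredient -> ChefID determines the non-prime attribute {ChefID} from a non-superkey — 3NF is violated.
The proper key subset {Ingredient} of {Date, Ingredient} determines non-prime {ChefID}, so the relation is not even in 2NF.

1NF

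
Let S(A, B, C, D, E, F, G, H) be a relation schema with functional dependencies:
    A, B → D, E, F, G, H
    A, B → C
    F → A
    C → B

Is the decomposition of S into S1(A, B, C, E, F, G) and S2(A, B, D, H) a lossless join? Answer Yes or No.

Yes

Common attributes: {A, B}; their closure is {A, B, C, D, E, F, G, H}.
This includes all of S1, so the common attributes are a superkey of S1 — the join is lossless.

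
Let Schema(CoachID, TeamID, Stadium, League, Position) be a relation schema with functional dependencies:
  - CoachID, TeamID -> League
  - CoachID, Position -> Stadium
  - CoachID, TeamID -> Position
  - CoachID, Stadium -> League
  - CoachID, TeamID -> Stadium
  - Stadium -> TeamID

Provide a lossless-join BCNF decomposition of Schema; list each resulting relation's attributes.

Candidate keys of the original relation: {CoachID, Position}, {CoachID, Stadium}, {CoachID, TeamID}.
{CoachID, League, Position, Stadium, TeamID}: {Stadium} determines {Stadium, TeamID} here but is not a superkey — split on Stadium -> TeamID, giving {Stadium, TeamID} and {CoachID, League, Position, Stadium}.
{Stadium, TeamID} is in BCNF.
{CoachID, League, Position, Stadium} is in BCNF.

{CoachID, League, Position, Stadium}; {Stadium, TeamID}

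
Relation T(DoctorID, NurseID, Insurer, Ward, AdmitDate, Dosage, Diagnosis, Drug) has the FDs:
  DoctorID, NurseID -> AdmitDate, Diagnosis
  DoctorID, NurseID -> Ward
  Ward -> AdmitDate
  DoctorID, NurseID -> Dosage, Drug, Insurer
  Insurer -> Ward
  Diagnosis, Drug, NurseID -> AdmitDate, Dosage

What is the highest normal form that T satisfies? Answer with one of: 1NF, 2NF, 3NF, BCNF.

Candidate key: {DoctorID, NurseID}. Prime attributes: {DoctorID, NurseID}.
Ward -> AdmitDate breaks BCNF: {Ward}⁺ = {AdmitDate, Ward}, so {Ward} is not a superkey.
Because {AdmitDate} is non-prime and the left side of Ward -> AdmitDate is not a superkey, the relation is not in 3NF.
Checking every proper subset of each key, none determines a non-prime attribute — 2NF is satisfied.

2NF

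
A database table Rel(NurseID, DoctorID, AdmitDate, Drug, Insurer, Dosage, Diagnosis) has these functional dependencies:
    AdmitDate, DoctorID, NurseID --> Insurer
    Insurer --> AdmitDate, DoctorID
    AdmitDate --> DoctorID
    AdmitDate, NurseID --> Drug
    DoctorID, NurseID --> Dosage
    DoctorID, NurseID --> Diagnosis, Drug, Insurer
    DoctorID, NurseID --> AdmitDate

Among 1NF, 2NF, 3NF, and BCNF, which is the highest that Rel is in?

3NF

Candidate keys: {AdmitDate, NurseID}, {DoctorID, NurseID}, {Insurer, NurseID}. Prime attributes: {AdmitDate, DoctorID, Insurer, NurseID}.
Insurer --> AdmitDate, DoctorID: {Insurer}⁺ = {AdmitDate, DoctorID, Insurer}, which is not all of the attributes, so the left side is not a superkey — BCNF is violated.
Since {AdmitDate, DoctorID} ⊆ prime attributes and every other non-superkey FD also has a prime right side, the schema is in 3NF.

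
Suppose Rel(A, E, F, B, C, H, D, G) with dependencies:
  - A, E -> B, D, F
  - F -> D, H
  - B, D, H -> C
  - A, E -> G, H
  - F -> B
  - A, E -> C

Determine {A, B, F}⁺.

{A, B, C, D, F, H}

Start with {A, B, F}.
F -> D, H applies; add {D, H} → now {A, B, D, F, H}.
B, D, H -> C applies; add {C} → now {A, B, C, D, F, H}.
No further FD applies.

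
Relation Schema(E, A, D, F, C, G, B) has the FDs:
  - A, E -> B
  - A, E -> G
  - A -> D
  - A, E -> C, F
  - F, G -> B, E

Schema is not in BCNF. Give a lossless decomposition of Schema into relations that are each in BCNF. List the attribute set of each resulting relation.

Candidate keys of the original relation: {A, E}, {A, F, G}.
In {A, B, C, D, E, F, G}, {A} is not a superkey ({A}⁺ restricted to this set is {A, D}), so split on A -> D into {A, D} and {A, B, C, E, F, G}.
{A, D}: every determinant is a superkey — BCNF.
In {A, B, C, E, F, G}, {F, G} is not a superkey ({F, G}⁺ restricted to this set is {B, E, F, G}), so split on F, G -> B, E into {B, E, F, G} and {A, C, F, G}.
{B, E, F, G}: every determinant is a superkey — BCNF.
{A, C, F, G}: every determinant is a superkey — BCNF.

{A, C, F, G}; {A, D}; {B, E, F, G}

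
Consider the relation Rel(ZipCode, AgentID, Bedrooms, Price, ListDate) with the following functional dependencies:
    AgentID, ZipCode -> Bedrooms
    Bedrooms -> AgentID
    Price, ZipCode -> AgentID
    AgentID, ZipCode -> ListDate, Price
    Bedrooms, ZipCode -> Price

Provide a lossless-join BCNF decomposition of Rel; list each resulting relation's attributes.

Candidate keys of the original relation: {AgentID, ZipCode}, {Bedrooms, ZipCode}, {Price, ZipCode}.
Within {AgentID, Bedrooms, ListDate, Price, ZipCode}: {Bedrooms}⁺ ∩ {AgentID, Bedrooms, ListDate, Price, ZipCode} = {AgentID, Bedrooms}, not the whole set, so Bedrooms -> AgentID violates BCNF; decompose into {AgentID, Bedrooms} and {Bedrooms, ListDate, Price, ZipCode}.
{AgentID, Bedrooms} has no BCNF violation.
{Bedrooms, ListDate, Price, ZipCode} has no BCNF violation.

{AgentID, Bedrooms}; {Bedrooms, ListDate, Price, ZipCode}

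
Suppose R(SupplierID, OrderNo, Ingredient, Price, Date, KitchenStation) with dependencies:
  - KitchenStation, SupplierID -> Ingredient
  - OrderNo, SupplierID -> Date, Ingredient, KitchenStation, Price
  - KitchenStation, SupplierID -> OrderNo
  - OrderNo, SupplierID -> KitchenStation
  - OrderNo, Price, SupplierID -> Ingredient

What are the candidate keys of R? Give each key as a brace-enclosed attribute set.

Attributes never on any right-hand side: {SupplierID} — every candidate key must contain it.
{KitchenStation, SupplierID}⁺ = {Date, Ingredient, KitchenStation, OrderNo, Price, SupplierID}, which is every attribute, so {KitchenStation, SupplierID} is a candidate key.
{OrderNo, SupplierID}⁺ = {Date, Ingredient, KitchenStation, OrderNo, Price, SupplierID}, which is every attribute, so {OrderNo, SupplierID} is a candidate key.
Any other superkey properly contains one of these, so there are no further candidate keys.

{KitchenStation, SupplierID}, {OrderNo, SupplierID}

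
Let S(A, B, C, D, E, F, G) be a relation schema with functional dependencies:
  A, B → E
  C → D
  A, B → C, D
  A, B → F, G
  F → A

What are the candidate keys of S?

{A, B}, {B, F}

Attributes never on any right-hand side: {B} — every candidate key must contain it.
Closure of {A, B} is {A, B, C, D, E, F, G}, the whole schema; {A, B} is a candidate key.
Closure of {B, F} is {A, B, C, D, E, F, G}, the whole schema; {B, F} is a candidate key.
No proper subset of any of these is a key, and no other minimal superkey exists.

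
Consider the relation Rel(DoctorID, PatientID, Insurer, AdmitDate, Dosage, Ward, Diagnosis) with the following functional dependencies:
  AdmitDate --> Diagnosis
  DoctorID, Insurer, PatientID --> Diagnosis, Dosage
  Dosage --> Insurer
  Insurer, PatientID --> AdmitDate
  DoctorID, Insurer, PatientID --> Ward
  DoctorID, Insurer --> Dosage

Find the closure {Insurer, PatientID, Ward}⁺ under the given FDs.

{AdmitDate, Diagnosis, Insurer, PatientID, Ward}

Start with {Insurer, PatientID, Ward}.
Insurer, PatientID --> AdmitDate applies; add {AdmitDate} → now {AdmitDate, Insurer, PatientID, Ward}.
AdmitDate --> Diagnosis applies; add {Diagnosis} → now {AdmitDate, Diagnosis, Insurer, PatientID, Ward}.
No further FD applies.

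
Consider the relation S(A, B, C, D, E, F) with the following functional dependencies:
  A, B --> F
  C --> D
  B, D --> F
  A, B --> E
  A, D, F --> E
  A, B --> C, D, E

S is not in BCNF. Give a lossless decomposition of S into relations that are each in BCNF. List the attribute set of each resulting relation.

Candidate key of the original relation: {A, B}.
{A, B, C, D, E, F}: {C} determines {C, D} here but is not a superkey — split on C --> D, giving {C, D} and {A, B, C, E, F}.
{C, D}: every determinant is a superkey — BCNF.
{A, B, C, E, F}: {B, C} determines {B, C, F} here but is not a superkey — split on B, C --> F, giving {B, C, F} and {A, B, C, E}.
{B, C, F}: every determinant is a superkey — BCNF.
{A, B, C, E}: every determinant is a superkey — BCNF.

{A, B, C, E}; {B, C, F}; {C, D}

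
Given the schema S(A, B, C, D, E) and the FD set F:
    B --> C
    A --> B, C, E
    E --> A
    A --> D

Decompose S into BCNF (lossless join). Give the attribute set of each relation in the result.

Candidate keys of the original relation: {A}, {E}.
Within {A, B, C, D, E}: {B}⁺ ∩ {A, B, C, D, E} = {B, C}, not the whole set, so B --> C violates BCNF; decompose into {B, C} and {A, B, D, E}.
{B, C}: every determinant is a superkey — BCNF.
{A, B, D, E}: every determinant is a superkey — BCNF.

{A, B, D, E}; {B, C}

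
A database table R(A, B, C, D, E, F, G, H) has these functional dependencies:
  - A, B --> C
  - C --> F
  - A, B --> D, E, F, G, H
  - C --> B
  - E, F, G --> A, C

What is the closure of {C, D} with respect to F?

Start with {C, D}.
C --> F applies; add {F} → now {C, D, F}.
C --> B applies; add {B} → now {B, C, D, F}.
No further FD applies.

{B, C, D, F}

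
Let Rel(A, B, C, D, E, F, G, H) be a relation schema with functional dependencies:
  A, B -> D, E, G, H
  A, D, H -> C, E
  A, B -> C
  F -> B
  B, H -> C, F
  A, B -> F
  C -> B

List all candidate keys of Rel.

{A, B}, {A, C}, {A, D, H}, {A, F}

{A} never appears on the right of any FD, so every key must include it.
{A, B}⁺ = {A, B, C, D, E, F, G, H} — all of the relation — so {A, B} is a candidate key.
{A, C}⁺ = {A, B, C, D, E, F, G, H} — all of the relation — so {A, C} is a candidate key.
{A, F}⁺ = {A, B, C, D, E, F, G, H} — all of the relation — so {A, F} is a candidate key.
{A, D, H}⁺ = {A, B, C, D, E, F, G, H} — all of the relation — so {A, D, H} is a candidate key.
No proper subset of any of these is a key, and no other minimal superkey exists.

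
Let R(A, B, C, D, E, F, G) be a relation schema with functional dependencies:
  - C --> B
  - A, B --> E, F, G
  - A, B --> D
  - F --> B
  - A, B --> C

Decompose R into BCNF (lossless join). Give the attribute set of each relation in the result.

Candidate keys of the original relation: {A, B}, {A, C}, {A, F}.
In {A, B, C, D, E, F, G}, {C} is not a superkey ({C}⁺ restricted to this set is {B, C}), so split on C --> B into {B, C} and {A, C, D, E, F, G}.
{B, C} has no BCNF violation.
{A, C, D, E, F, G} has no BCNF violation.

{A, C, D, E, F, G}; {B, C}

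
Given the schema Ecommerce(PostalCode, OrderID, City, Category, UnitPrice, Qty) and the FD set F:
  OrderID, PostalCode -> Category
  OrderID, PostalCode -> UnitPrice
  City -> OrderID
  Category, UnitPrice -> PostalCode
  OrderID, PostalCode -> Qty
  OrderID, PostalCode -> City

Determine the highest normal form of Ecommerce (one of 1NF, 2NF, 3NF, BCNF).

Candidate keys: {Category, City, UnitPrice}, {Category, OrderID, UnitPrice}, {City, PostalCode}, {OrderID, PostalCode}. Prime attributes: {Category, City, OrderID, PostalCode, UnitPrice}.
City -> OrderID breaks BCNF: {City}⁺ = {City, OrderID}, so {City} is not a superkey.
Since {OrderID} ⊆ prime attributes and every other non-superkey FD also has a prime right side, the schema is in 3NF.

3NF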